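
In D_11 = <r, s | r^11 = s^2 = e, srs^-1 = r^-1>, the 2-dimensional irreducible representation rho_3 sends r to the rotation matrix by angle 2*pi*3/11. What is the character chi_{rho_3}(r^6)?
chi_{rho_3}(r^6) = 2*cos(2*pi*3*6/11) = -2*cos(3*pi/11)

Derivation: rho_3(r^6) is rotation by angle 2*pi*3*6/11, whose trace is 2*cos(2*pi*3*6/11) = -2*cos(3*pi/11).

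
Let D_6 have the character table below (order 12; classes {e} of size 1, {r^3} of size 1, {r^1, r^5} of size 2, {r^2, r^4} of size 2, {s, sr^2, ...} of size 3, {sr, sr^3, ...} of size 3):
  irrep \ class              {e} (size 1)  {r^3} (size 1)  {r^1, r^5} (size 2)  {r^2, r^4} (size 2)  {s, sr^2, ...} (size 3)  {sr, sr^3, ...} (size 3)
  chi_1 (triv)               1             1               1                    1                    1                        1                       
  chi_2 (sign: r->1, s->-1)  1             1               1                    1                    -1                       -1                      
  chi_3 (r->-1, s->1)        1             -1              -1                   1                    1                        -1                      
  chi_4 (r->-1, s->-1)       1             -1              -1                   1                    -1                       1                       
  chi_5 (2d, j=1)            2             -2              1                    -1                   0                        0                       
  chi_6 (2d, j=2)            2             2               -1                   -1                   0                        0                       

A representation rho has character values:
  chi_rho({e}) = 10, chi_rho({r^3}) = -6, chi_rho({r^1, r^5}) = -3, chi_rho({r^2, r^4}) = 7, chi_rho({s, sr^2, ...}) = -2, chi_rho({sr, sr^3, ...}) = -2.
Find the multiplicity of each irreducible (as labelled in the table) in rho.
Multiplicities: chi_1: 0, chi_2: 2, chi_3: 3, chi_4: 3, chi_5: 1, chi_6: 0.

Why: Use <chi_rho, chi> = (1/|G|) sum_C |C| * chi_rho(C) * conj(chi(C)) with |G| = 12 for each irreducible chi in the table:
  <chi_rho, chi_1> = (1/12)[1*(10)*conj(1) + 1*(-6)*conj(1) + 2*(-3)*conj(1) + 2*(7)*conj(1) + 3*(-2)*conj(1) + 3*(-2)*conj(1)]
      = (1/12)[(10) + (-6) + (-6) + (14) + (-6) + (-6)] = 0/12 = 0
  <chi_rho, chi_2> = (1/12)[1*(10)*conj(1) + 1*(-6)*conj(1) + 2*(-3)*conj(1) + 2*(7)*conj(1) + 3*(-2)*conj(-1) + 3*(-2)*conj(-1)]
      = (1/12)[(10) + (-6) + (-6) + (14) + (6) + (6)] = 24/12 = 2
  <chi_rho, chi_3> = (1/12)[1*(10)*conj(1) + 1*(-6)*conj(-1) + 2*(-3)*conj(-1) + 2*(7)*conj(1) + 3*(-2)*conj(1) + 3*(-2)*conj(-1)]
      = (1/12)[(10) + (6) + (6) + (14) + (-6) + (6)] = 36/12 = 3
  <chi_rho, chi_4> = (1/12)[1*(10)*conj(1) + 1*(-6)*conj(-1) + 2*(-3)*conj(-1) + 2*(7)*conj(1) + 3*(-2)*conj(-1) + 3*(-2)*conj(1)]
      = (1/12)[(10) + (6) + (6) + (14) + (6) + (-6)] = 36/12 = 3
  <chi_rho, chi_5> = (1/12)[1*(10)*conj(2) + 1*(-6)*conj(-2) + 2*(-3)*conj(1) + 2*(7)*conj(-1) + 3*(-2)*conj(0) + 3*(-2)*conj(0)]
      = (1/12)[(20) + (12) + (-6) + (-14) + (0) + (0)] = 12/12 = 1
  <chi_rho, chi_6> = (1/12)[1*(10)*conj(2) + 1*(-6)*conj(2) + 2*(-3)*conj(-1) + 2*(7)*conj(-1) + 3*(-2)*conj(0) + 3*(-2)*conj(0)]
      = (1/12)[(20) + (-12) + (6) + (-14) + (0) + (0)] = 0/12 = 0
Dimension check: dim(rho) = sum (mult * dim) = 0*1 + 2*1 + 3*1 + 3*1 + 1*2 + 0*2 = 10 = chi_rho(e) = 10.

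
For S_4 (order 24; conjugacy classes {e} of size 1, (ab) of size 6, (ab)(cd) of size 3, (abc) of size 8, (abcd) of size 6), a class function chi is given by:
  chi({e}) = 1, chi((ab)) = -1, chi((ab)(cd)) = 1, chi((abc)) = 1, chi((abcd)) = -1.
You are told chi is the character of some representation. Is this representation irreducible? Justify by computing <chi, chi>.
Irreducible: <chi, chi> = 1.

Solution. <chi, chi> = (1/|G|) sum_C |C| * |chi(C)|^2 = (1/24)[1*|1|^2 + 6*|-1|^2 + 3*|1|^2 + 8*|1|^2 + 6*|-1|^2]
  = (1/24)[(1) + (6) + (3) + (8) + (6)] = 24/24 = 1.
A character is irreducible iff <chi, chi> = 1, so this representation is irreducible.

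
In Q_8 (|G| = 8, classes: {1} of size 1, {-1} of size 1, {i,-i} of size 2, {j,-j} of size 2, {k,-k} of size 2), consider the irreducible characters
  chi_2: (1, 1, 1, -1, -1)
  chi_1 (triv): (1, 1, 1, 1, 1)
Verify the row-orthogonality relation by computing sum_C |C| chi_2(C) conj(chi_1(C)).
Sum = 0; so <chi_2, chi_1> = 0 (distinct irreducibles are orthogonal).

Details: Compute term by term over conjugacy classes (|C| * chi_2(C) * conj(chi_1(C))):
  1*(1)*conj(1) + 1*(1)*conj(1) + 2*(1)*conj(1) + 2*(-1)*conj(1) + 2*(-1)*conj(1)
  = (1) + (1) + (2) + (-2) + (-2)
  = 0.
Dividing by |G| = 8 gives 0/8 = 0, matching the row-orthogonality relation <chi_2, chi_1> = [chi_2 = chi_1].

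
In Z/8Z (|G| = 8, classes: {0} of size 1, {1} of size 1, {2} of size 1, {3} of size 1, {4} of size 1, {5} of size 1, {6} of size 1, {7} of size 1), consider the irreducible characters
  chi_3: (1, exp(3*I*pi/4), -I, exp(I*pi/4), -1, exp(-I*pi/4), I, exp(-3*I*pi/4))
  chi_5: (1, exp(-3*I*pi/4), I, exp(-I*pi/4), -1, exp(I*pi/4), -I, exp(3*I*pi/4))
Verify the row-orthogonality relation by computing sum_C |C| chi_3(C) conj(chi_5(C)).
Sum = 0; so <chi_3, chi_5> = 0 (distinct irreducibles are orthogonal).

Derivation: Compute term by term over conjugacy classes (|C| * chi_3(C) * conj(chi_5(C))):
  1*(1)*conj(1) + 1*(exp(3*I*pi/4))*conj(exp(-3*I*pi/4)) + 1*(-I)*conj(I) + 1*(exp(I*pi/4))*conj(exp(-I*pi/4)) + 1*(-1)*conj(-1) + 1*(exp(-I*pi/4))*conj(exp(I*pi/4)) + 1*(I)*conj(-I) + 1*(exp(-3*I*pi/4))*conj(exp(3*I*pi/4))
  = (1) + (-I) + (-1) + (I) + (1) + (-I) + (-1) + (I)
  = 0.
(Exp terms are combined using exp(i*s)*conj(exp(i*t)) = exp(i*(s-t)), and sums of them are collapsed using the identity that for every m > 1 the m distinct m-th roots of unity sum to 0, e.g. 1 + exp(2*I*pi/3) + exp(-2*I*pi/3) = 0.)
Dividing by |G| = 8 gives 0/8 = 0, matching the row-orthogonality relation <chi_3, chi_5> = [chi_3 = chi_5].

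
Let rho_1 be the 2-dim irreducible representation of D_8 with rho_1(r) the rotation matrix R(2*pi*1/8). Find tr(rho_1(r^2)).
chi_{rho_1}(r^2) = 2*cos(2*pi*1*2/8) = 0

Reasoning: rho_1(r^2) is rotation by angle 2*pi*1*2/8, whose trace is 2*cos(2*pi*1*2/8) = 0.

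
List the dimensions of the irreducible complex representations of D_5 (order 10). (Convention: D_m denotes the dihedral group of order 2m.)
Dimensions: 1, 1, 2, 2

Solution. There are 4 irreducibles (= number of conjugacy classes). Their dimensions d_i satisfy sum d_i^2 = |G| = 10: 1 + 1 + 4 + 4 = 10.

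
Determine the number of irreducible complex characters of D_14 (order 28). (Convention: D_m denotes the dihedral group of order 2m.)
10

Working: The number of irreducible complex representations of a finite group equals its number of conjugacy classes. D_14 has 10 conjugacy classes (n/2 + 3 for n even), so D_14 (order 28) has exactly 10 irreducible complex representations.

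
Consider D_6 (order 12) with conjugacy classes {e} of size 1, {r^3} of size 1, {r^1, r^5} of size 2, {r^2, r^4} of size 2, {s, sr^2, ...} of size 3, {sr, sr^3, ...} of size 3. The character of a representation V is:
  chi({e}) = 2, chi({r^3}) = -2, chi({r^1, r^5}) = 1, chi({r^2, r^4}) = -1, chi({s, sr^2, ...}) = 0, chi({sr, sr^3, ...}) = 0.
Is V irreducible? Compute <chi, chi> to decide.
Irreducible: <chi, chi> = 1.

Justification: <chi, chi> = (1/|G|) sum_C |C| * |chi(C)|^2 = (1/12)[1*|2|^2 + 1*|-2|^2 + 2*|1|^2 + 2*|-1|^2 + 3*|0|^2 + 3*|0|^2]
  = (1/12)[(4) + (4) + (2) + (2) + (0) + (0)] = 12/12 = 1.
A character is irreducible iff <chi, chi> = 1, so this representation is irreducible.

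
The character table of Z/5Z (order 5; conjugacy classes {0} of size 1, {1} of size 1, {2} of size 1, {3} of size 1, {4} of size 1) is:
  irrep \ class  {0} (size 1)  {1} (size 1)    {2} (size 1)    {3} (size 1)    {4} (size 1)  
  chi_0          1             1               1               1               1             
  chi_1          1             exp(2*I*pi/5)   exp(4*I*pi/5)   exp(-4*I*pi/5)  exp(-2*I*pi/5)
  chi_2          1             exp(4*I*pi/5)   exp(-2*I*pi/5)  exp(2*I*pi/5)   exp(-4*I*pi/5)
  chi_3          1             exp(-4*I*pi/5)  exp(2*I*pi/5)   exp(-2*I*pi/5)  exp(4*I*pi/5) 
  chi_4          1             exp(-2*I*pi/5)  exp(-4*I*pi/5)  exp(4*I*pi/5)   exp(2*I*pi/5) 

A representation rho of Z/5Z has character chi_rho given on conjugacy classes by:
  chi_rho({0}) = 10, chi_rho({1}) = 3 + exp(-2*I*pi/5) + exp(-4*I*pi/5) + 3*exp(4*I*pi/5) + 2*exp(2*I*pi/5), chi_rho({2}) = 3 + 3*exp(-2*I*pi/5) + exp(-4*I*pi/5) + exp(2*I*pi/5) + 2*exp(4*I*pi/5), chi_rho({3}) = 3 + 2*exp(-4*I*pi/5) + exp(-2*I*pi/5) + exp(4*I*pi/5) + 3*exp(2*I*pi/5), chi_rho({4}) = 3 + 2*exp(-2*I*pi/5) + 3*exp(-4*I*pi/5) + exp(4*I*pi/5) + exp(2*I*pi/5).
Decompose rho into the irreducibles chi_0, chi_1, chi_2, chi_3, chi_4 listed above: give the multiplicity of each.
Multiplicities: chi_0: 3, chi_1: 2, chi_2: 3, chi_3: 1, chi_4: 1.

Use <chi_rho, chi> = (1/|G|) sum_C |C| * chi_rho(C) * conj(chi(C)) with |G| = 5 for each irreducible chi in the table:
  <chi_rho, chi_0> = (1/5)[1*(10)*conj(1) + 1*(3 + exp(-2*I*pi/5) + exp(-4*I*pi/5) + 3*exp(4*I*pi/5) + 2*exp(2*I*pi/5))*conj(1) + 1*(3 + 3*exp(-2*I*pi/5) + exp(-4*I*pi/5) + exp(2*I*pi/5) + 2*exp(4*I*pi/5))*conj(1) + 1*(3 + 2*exp(-4*I*pi/5) + exp(-2*I*pi/5) + exp(4*I*pi/5) + 3*exp(2*I*pi/5))*conj(1) + 1*(3 + 2*exp(-2*I*pi/5) + 3*exp(-4*I*pi/5) + exp(4*I*pi/5) + exp(2*I*pi/5))*conj(1)]
      = (1/5)[(10) + (3 + exp(-2*I*pi/5) + exp(-4*I*pi/5) + 3*exp(4*I*pi/5) + 2*exp(2*I*pi/5)) + (3 + 3*exp(-2*I*pi/5) + exp(-4*I*pi/5) + exp(2*I*pi/5) + 2*exp(4*I*pi/5)) + (3 + 2*exp(-4*I*pi/5) + exp(-2*I*pi/5) + exp(4*I*pi/5) + 3*exp(2*I*pi/5)) + (3 + 2*exp(-2*I*pi/5) + 3*exp(-4*I*pi/5) + exp(4*I*pi/5) + exp(2*I*pi/5))] = 15/5 = 3
  <chi_rho, chi_1> = (1/5)[1*(10)*conj(1) + 1*(3 + exp(-2*I*pi/5) + exp(-4*I*pi/5) + 3*exp(4*I*pi/5) + 2*exp(2*I*pi/5))*conj(exp(2*I*pi/5)) + 1*(3 + 3*exp(-2*I*pi/5) + exp(-4*I*pi/5) + exp(2*I*pi/5) + 2*exp(4*I*pi/5))*conj(exp(4*I*pi/5)) + 1*(3 + 2*exp(-4*I*pi/5) + exp(-2*I*pi/5) + exp(4*I*pi/5) + 3*exp(2*I*pi/5))*conj(exp(-4*I*pi/5)) + 1*(3 + 2*exp(-2*I*pi/5) + 3*exp(-4*I*pi/5) + exp(4*I*pi/5) + exp(2*I*pi/5))*conj(exp(-2*I*pi/5))]
      = (1/5)[(10) + (2 + 3*exp(-2*I*pi/5) + exp(-4*I*pi/5) + exp(4*I*pi/5) + 3*exp(2*I*pi/5)) + (2 + 3*exp(-4*I*pi/5) + exp(-2*I*pi/5) + exp(2*I*pi/5) + 3*exp(4*I*pi/5)) + (2 + 3*exp(-4*I*pi/5) + exp(-2*I*pi/5) + exp(2*I*pi/5) + 3*exp(4*I*pi/5)) + (2 + 3*exp(-2*I*pi/5) + exp(-4*I*pi/5) + exp(4*I*pi/5) + 3*exp(2*I*pi/5))] = 10/5 = 2
  <chi_rho, chi_2> = (1/5)[1*(10)*conj(1) + 1*(3 + exp(-2*I*pi/5) + exp(-4*I*pi/5) + 3*exp(4*I*pi/5) + 2*exp(2*I*pi/5))*conj(exp(4*I*pi/5)) + 1*(3 + 3*exp(-2*I*pi/5) + exp(-4*I*pi/5) + exp(2*I*pi/5) + 2*exp(4*I*pi/5))*conj(exp(-2*I*pi/5)) + 1*(3 + 2*exp(-4*I*pi/5) + exp(-2*I*pi/5) + exp(4*I*pi/5) + 3*exp(2*I*pi/5))*conj(exp(2*I*pi/5)) + 1*(3 + 2*exp(-2*I*pi/5) + 3*exp(-4*I*pi/5) + exp(4*I*pi/5) + exp(2*I*pi/5))*conj(exp(-4*I*pi/5))]
      = (1/5)[(10) + (3 + 2*exp(-2*I*pi/5) + 3*exp(-4*I*pi/5) + exp(4*I*pi/5) + exp(2*I*pi/5)) + (3 + 2*exp(-4*I*pi/5) + exp(-2*I*pi/5) + exp(4*I*pi/5) + 3*exp(2*I*pi/5)) + (3 + 3*exp(-2*I*pi/5) + exp(-4*I*pi/5) + exp(2*I*pi/5) + 2*exp(4*I*pi/5)) + (3 + exp(-2*I*pi/5) + exp(-4*I*pi/5) + 3*exp(4*I*pi/5) + 2*exp(2*I*pi/5))] = 15/5 = 3
  <chi_rho, chi_3> = (1/5)[1*(10)*conj(1) + 1*(3 + exp(-2*I*pi/5) + exp(-4*I*pi/5) + 3*exp(4*I*pi/5) + 2*exp(2*I*pi/5))*conj(exp(-4*I*pi/5)) + 1*(3 + 3*exp(-2*I*pi/5) + exp(-4*I*pi/5) + exp(2*I*pi/5) + 2*exp(4*I*pi/5))*conj(exp(2*I*pi/5)) + 1*(3 + 2*exp(-4*I*pi/5) + exp(-2*I*pi/5) + exp(4*I*pi/5) + 3*exp(2*I*pi/5))*conj(exp(-2*I*pi/5)) + 1*(3 + 2*exp(-2*I*pi/5) + 3*exp(-4*I*pi/5) + exp(4*I*pi/5) + exp(2*I*pi/5))*conj(exp(4*I*pi/5))]
      = (1/5)[(10) + (1 + 3*exp(-2*I*pi/5) + 2*exp(-4*I*pi/5) + exp(2*I*pi/5) + 3*exp(4*I*pi/5)) + (1 + 3*exp(-2*I*pi/5) + 3*exp(-4*I*pi/5) + exp(4*I*pi/5) + 2*exp(2*I*pi/5)) + (1 + 2*exp(-2*I*pi/5) + exp(-4*I*pi/5) + 3*exp(4*I*pi/5) + 3*exp(2*I*pi/5)) + (1 + 3*exp(-4*I*pi/5) + exp(-2*I*pi/5) + 2*exp(4*I*pi/5) + 3*exp(2*I*pi/5))] = 5/5 = 1
  <chi_rho, chi_4> = (1/5)[1*(10)*conj(1) + 1*(3 + exp(-2*I*pi/5) + exp(-4*I*pi/5) + 3*exp(4*I*pi/5) + 2*exp(2*I*pi/5))*conj(exp(-2*I*pi/5)) + 1*(3 + 3*exp(-2*I*pi/5) + exp(-4*I*pi/5) + exp(2*I*pi/5) + 2*exp(4*I*pi/5))*conj(exp(-4*I*pi/5)) + 1*(3 + 2*exp(-4*I*pi/5) + exp(-2*I*pi/5) + exp(4*I*pi/5) + 3*exp(2*I*pi/5))*conj(exp(4*I*pi/5)) + 1*(3 + 2*exp(-2*I*pi/5) + 3*exp(-4*I*pi/5) + exp(4*I*pi/5) + exp(2*I*pi/5))*conj(exp(2*I*pi/5))]
      = (1/5)[(10) + (1 + 3*exp(-4*I*pi/5) + exp(-2*I*pi/5) + 2*exp(4*I*pi/5) + 3*exp(2*I*pi/5)) + (1 + 2*exp(-2*I*pi/5) + exp(-4*I*pi/5) + 3*exp(4*I*pi/5) + 3*exp(2*I*pi/5)) + (1 + 3*exp(-2*I*pi/5) + 3*exp(-4*I*pi/5) + exp(4*I*pi/5) + 2*exp(2*I*pi/5)) + (1 + 3*exp(-2*I*pi/5) + 2*exp(-4*I*pi/5) + exp(2*I*pi/5) + 3*exp(4*I*pi/5))] = 5/5 = 1
(Exp terms are combined using exp(i*s)*conj(exp(i*t)) = exp(i*(s-t)), and sums of them are collapsed using the identity that for every m > 1 the m distinct m-th roots of unity sum to 0, e.g. 1 + exp(2*I*pi/3) + exp(-2*I*pi/3) = 0.)
Dimension check: dim(rho) = sum (mult * dim) = 3*1 + 2*1 + 3*1 + 1*1 + 1*1 = 10 = chi_rho(e) = 10.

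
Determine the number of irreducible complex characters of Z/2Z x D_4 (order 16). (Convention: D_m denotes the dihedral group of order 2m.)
10

Proof sketch: The number of irreducible complex representations of a finite group equals its number of conjugacy classes. For a direct product, #classes(G x H) = #classes(G) * #classes(H). Z/2Z has 2 classes (abelian), D_4 has 5 classes, so 2 * 5 = 10, so Z/2Z x D_4 (order 16) has exactly 10 irreducible complex representations.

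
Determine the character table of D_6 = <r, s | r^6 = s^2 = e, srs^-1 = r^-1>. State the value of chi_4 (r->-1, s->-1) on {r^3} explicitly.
Conjugacy classes: {e} of size 1, {r^3} of size 1, {r^1, r^5} of size 2, {r^2, r^4} of size 2, {s, sr^2, ...} of size 3, {sr, sr^3, ...} of size 3.
Character table:
  irrep \ class              {e} (size 1)  {r^3} (size 1)  {r^1, r^5} (size 2)  {r^2, r^4} (size 2)  {s, sr^2, ...} (size 3)  {sr, sr^3, ...} (size 3)
  chi_1 (triv)               1             1               1                    1                    1                        1                       
  chi_2 (sign: r->1, s->-1)  1             1               1                    1                    -1                       -1                      
  chi_3 (r->-1, s->1)        1             -1              -1                   1                    1                        -1                      
  chi_4 (r->-1, s->-1)       1             -1              -1                   1                    -1                       1                       
  chi_5 (2d, j=1)            2             -2              1                    -1                   0                        0                       
  chi_6 (2d, j=2)            2             2               -1                   -1                   0                        0                       

Spot check: chi_4 (r->-1, s->-1) on {r^3} = -1.

D_6 has order 2*6 = 12 with 6 conjugacy classes, hence 6 irreducibles. Sum of squared dims 1 + 1 + 1 + 1 + 4 + 4 = 12 = |G|. Linear characters come from the abelianisation; the 2-dimensional irreps have character r^k -> 2*cos(2*pi*j*k/6), reflections -> 0.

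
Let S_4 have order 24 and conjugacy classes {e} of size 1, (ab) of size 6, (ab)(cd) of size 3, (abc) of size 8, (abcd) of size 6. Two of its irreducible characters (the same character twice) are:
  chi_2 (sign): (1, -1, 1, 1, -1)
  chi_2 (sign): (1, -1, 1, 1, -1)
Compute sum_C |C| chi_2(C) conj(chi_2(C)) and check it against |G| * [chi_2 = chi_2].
Sum = 24 = |G| = 24; so <chi_2, chi_2> = 1 (norm-1 confirms irreducibility).

Why: Compute term by term over conjugacy classes (|C| * chi_2(C) * conj(chi_2(C))):
  1*(1)*conj(1) + 6*(-1)*conj(-1) + 3*(1)*conj(1) + 8*(1)*conj(1) + 6*(-1)*conj(-1)
  = (1) + (6) + (3) + (8) + (6)
  = 24.
Dividing by |G| = 24 gives 24/24 = 1, matching the row-orthogonality relation <chi_2, chi_2> = [chi_2 = chi_2].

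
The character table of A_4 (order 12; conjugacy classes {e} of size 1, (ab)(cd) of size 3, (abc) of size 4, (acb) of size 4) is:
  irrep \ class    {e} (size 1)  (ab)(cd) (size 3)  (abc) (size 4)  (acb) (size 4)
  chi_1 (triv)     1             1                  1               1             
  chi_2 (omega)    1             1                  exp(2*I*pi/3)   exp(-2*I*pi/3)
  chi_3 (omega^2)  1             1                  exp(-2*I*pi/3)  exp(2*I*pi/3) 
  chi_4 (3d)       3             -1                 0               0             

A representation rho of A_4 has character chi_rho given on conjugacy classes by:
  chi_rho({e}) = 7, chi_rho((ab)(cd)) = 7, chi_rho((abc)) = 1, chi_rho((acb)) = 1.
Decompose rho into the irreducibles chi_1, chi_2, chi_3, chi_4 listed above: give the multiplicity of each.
Multiplicities: chi_1: 3, chi_2: 2, chi_3: 2, chi_4: 0.

Solution. Use <chi_rho, chi> = (1/|G|) sum_C |C| * chi_rho(C) * conj(chi(C)) with |G| = 12 for each irreducible chi in the table:
  <chi_rho, chi_1> = (1/12)[1*(7)*conj(1) + 3*(7)*conj(1) + 4*(1)*conj(1) + 4*(1)*conj(1)]
      = (1/12)[(7) + (21) + (4) + (4)] = 36/12 = 3
  <chi_rho, chi_2> = (1/12)[1*(7)*conj(1) + 3*(7)*conj(1) + 4*(1)*conj(exp(2*I*pi/3)) + 4*(1)*conj(exp(-2*I*pi/3))]
      = (1/12)[(7) + (21) + (8 + 12*exp(-2*I*pi/3) + 8*exp(2*I*pi/3)) + (8 + 8*exp(-2*I*pi/3) + 12*exp(2*I*pi/3))] = 24/12 = 2
  <chi_rho, chi_3> = (1/12)[1*(7)*conj(1) + 3*(7)*conj(1) + 4*(1)*conj(exp(-2*I*pi/3)) + 4*(1)*conj(exp(2*I*pi/3))]
      = (1/12)[(7) + (21) + (8 + 8*exp(-2*I*pi/3) + 12*exp(2*I*pi/3)) + (8 + 12*exp(-2*I*pi/3) + 8*exp(2*I*pi/3))] = 24/12 = 2
  <chi_rho, chi_4> = (1/12)[1*(7)*conj(3) + 3*(7)*conj(-1) + 4*(1)*conj(0) + 4*(1)*conj(0)]
      = (1/12)[(21) + (-21) + (0) + (0)] = 0/12 = 0
(Exp terms are combined using exp(i*s)*conj(exp(i*t)) = exp(i*(s-t)), and sums of them are collapsed using the identity that for every m > 1 the m distinct m-th roots of unity sum to 0, e.g. 1 + exp(2*I*pi/3) + exp(-2*I*pi/3) = 0.)
Dimension check: dim(rho) = sum (mult * dim) = 3*1 + 2*1 + 2*1 + 0*3 = 7 = chi_rho(e) = 7.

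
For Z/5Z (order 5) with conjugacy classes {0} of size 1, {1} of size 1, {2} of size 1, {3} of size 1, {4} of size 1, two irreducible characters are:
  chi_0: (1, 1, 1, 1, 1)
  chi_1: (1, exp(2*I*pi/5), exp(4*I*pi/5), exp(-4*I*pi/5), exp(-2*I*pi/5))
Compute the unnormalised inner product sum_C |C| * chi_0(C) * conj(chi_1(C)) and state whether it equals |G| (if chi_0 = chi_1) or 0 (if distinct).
Sum = 0; so <chi_0, chi_1> = 0 (distinct irreducibles are orthogonal).

Proof sketch: Compute term by term over conjugacy classes (|C| * chi_0(C) * conj(chi_1(C))):
  1*(1)*conj(1) + 1*(1)*conj(exp(2*I*pi/5)) + 1*(1)*conj(exp(4*I*pi/5)) + 1*(1)*conj(exp(-4*I*pi/5)) + 1*(1)*conj(exp(-2*I*pi/5))
  = (1) + (exp(-2*I*pi/5)) + (exp(-4*I*pi/5)) + (exp(4*I*pi/5)) + (exp(2*I*pi/5))
  = 0.
(Exp terms are combined using exp(i*s)*conj(exp(i*t)) = exp(i*(s-t)), and sums of them are collapsed using the identity that for every m > 1 the m distinct m-th roots of unity sum to 0, e.g. 1 + exp(2*I*pi/3) + exp(-2*I*pi/3) = 0.)
Dividing by |G| = 5 gives 0/5 = 0, matching the row-orthogonality relation <chi_0, chi_1> = [chi_0 = chi_1].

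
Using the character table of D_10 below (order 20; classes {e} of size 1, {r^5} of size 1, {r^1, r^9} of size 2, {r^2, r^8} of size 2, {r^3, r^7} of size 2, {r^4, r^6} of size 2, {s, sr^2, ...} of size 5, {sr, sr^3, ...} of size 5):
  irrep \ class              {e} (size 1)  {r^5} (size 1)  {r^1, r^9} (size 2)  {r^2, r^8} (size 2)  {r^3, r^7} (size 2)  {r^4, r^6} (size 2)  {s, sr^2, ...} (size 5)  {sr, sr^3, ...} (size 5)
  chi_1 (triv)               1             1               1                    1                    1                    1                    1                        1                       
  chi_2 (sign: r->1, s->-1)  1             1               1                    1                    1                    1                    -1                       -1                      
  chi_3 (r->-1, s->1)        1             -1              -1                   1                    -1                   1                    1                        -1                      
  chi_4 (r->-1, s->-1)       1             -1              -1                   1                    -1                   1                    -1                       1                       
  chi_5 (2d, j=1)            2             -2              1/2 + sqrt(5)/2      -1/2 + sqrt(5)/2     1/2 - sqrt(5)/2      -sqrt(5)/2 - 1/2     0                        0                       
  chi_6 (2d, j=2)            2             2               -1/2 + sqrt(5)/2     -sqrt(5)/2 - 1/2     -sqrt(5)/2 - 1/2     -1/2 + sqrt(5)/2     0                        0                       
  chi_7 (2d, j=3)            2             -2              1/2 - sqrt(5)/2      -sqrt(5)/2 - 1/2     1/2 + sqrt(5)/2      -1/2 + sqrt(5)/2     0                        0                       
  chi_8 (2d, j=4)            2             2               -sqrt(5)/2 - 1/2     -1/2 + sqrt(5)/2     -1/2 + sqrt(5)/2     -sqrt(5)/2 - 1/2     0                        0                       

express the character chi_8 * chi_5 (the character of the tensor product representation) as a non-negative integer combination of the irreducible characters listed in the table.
chi_8 tensor chi_5 = chi_3 + chi_4 + chi_7 (all other irreducibles have multiplicity 0).

Why: The character of a tensor product is the pointwise product (chi_8 * chi_5)(C) = chi_8(C) * chi_5(C):
  {e}: (2)*(2), {r^5}: (2)*(-2), {r^1, r^9}: (-sqrt(5)/2 - 1/2)*(1/2 + sqrt(5)/2), {r^2, r^8}: (-1/2 + sqrt(5)/2)*(-1/2 + sqrt(5)/2), {r^3, r^7}: (-1/2 + sqrt(5)/2)*(1/2 - sqrt(5)/2), {r^4, r^6}: (-sqrt(5)/2 - 1/2)*(-sqrt(5)/2 - 1/2), {s, sr^2, ...}: (0)*(0), {sr, sr^3, ...}: (0)*(0)
so (chi_8 * chi_5) takes values
  {e} -> 4, {r^5} -> -4, {r^1, r^9} -> -3/2 - sqrt(5)/2, {r^2, r^8} -> 3/2 - sqrt(5)/2, {r^3, r^7} -> -3/2 + sqrt(5)/2, {r^4, r^6} -> sqrt(5)/2 + 3/2, {s, sr^2, ...} -> 0, {sr, sr^3, ...} -> 0.
Now take the inner product of this character with each irreducible chi from the table, <chi_8*chi_5, chi> = (1/20) sum_C |C| (chi_8*chi_5)(C) conj(chi(C)):
  <chi_8*chi_5, chi_1> = (1/20)[1*(4)*conj(1) + 1*(-4)*conj(1) + 2*(-3/2 - sqrt(5)/2)*conj(1) + 2*(3/2 - sqrt(5)/2)*conj(1) + 2*(-3/2 + sqrt(5)/2)*conj(1) + 2*(sqrt(5)/2 + 3/2)*conj(1) + 5*(0)*conj(1) + 5*(0)*conj(1)]
      = (1/20)[(4) + (-4) + (-3 - sqrt(5)) + (3 - sqrt(5)) + (-3 + sqrt(5)) + (sqrt(5) + 3) + (0) + (0)] = 0/20 = 0
  <chi_8*chi_5, chi_2> = (1/20)[1*(4)*conj(1) + 1*(-4)*conj(1) + 2*(-3/2 - sqrt(5)/2)*conj(1) + 2*(3/2 - sqrt(5)/2)*conj(1) + 2*(-3/2 + sqrt(5)/2)*conj(1) + 2*(sqrt(5)/2 + 3/2)*conj(1) + 5*(0)*conj(-1) + 5*(0)*conj(-1)]
      = (1/20)[(4) + (-4) + (-3 - sqrt(5)) + (3 - sqrt(5)) + (-3 + sqrt(5)) + (sqrt(5) + 3) + (0) + (0)] = 0/20 = 0
  <chi_8*chi_5, chi_3> = (1/20)[1*(4)*conj(1) + 1*(-4)*conj(-1) + 2*(-3/2 - sqrt(5)/2)*conj(-1) + 2*(3/2 - sqrt(5)/2)*conj(1) + 2*(-3/2 + sqrt(5)/2)*conj(-1) + 2*(sqrt(5)/2 + 3/2)*conj(1) + 5*(0)*conj(1) + 5*(0)*conj(-1)]
      = (1/20)[(4) + (4) + (sqrt(5) + 3) + (3 - sqrt(5)) + (3 - sqrt(5)) + (sqrt(5) + 3) + (0) + (0)] = 20/20 = 1
  <chi_8*chi_5, chi_4> = (1/20)[1*(4)*conj(1) + 1*(-4)*conj(-1) + 2*(-3/2 - sqrt(5)/2)*conj(-1) + 2*(3/2 - sqrt(5)/2)*conj(1) + 2*(-3/2 + sqrt(5)/2)*conj(-1) + 2*(sqrt(5)/2 + 3/2)*conj(1) + 5*(0)*conj(-1) + 5*(0)*conj(1)]
      = (1/20)[(4) + (4) + (sqrt(5) + 3) + (3 - sqrt(5)) + (3 - sqrt(5)) + (sqrt(5) + 3) + (0) + (0)] = 20/20 = 1
  <chi_8*chi_5, chi_5> = (1/20)[1*(4)*conj(2) + 1*(-4)*conj(-2) + 2*(-3/2 - sqrt(5)/2)*conj(1/2 + sqrt(5)/2) + 2*(3/2 - sqrt(5)/2)*conj(-1/2 + sqrt(5)/2) + 2*(-3/2 + sqrt(5)/2)*conj(1/2 - sqrt(5)/2) + 2*(sqrt(5)/2 + 3/2)*conj(-sqrt(5)/2 - 1/2) + 5*(0)*conj(0) + 5*(0)*conj(0)]
      = (1/20)[(8) + (8) + (-2*sqrt(5) - 4) + (-4 + 2*sqrt(5)) + (-4 + 2*sqrt(5)) + (-2*sqrt(5) - 4) + (0) + (0)] = 0/20 = 0
  <chi_8*chi_5, chi_6> = (1/20)[1*(4)*conj(2) + 1*(-4)*conj(2) + 2*(-3/2 - sqrt(5)/2)*conj(-1/2 + sqrt(5)/2) + 2*(3/2 - sqrt(5)/2)*conj(-sqrt(5)/2 - 1/2) + 2*(-3/2 + sqrt(5)/2)*conj(-sqrt(5)/2 - 1/2) + 2*(sqrt(5)/2 + 3/2)*conj(-1/2 + sqrt(5)/2) + 5*(0)*conj(0) + 5*(0)*conj(0)]
      = (1/20)[(8) + (-8) + (-sqrt(5) - 1) + (1 - sqrt(5)) + (-1 + sqrt(5)) + (1 + sqrt(5)) + (0) + (0)] = 0/20 = 0
  <chi_8*chi_5, chi_7> = (1/20)[1*(4)*conj(2) + 1*(-4)*conj(-2) + 2*(-3/2 - sqrt(5)/2)*conj(1/2 - sqrt(5)/2) + 2*(3/2 - sqrt(5)/2)*conj(-sqrt(5)/2 - 1/2) + 2*(-3/2 + sqrt(5)/2)*conj(1/2 + sqrt(5)/2) + 2*(sqrt(5)/2 + 3/2)*conj(-1/2 + sqrt(5)/2) + 5*(0)*conj(0) + 5*(0)*conj(0)]
      = (1/20)[(8) + (8) + (1 + sqrt(5)) + (1 - sqrt(5)) + (1 - sqrt(5)) + (1 + sqrt(5)) + (0) + (0)] = 20/20 = 1
  <chi_8*chi_5, chi_8> = (1/20)[1*(4)*conj(2) + 1*(-4)*conj(2) + 2*(-3/2 - sqrt(5)/2)*conj(-sqrt(5)/2 - 1/2) + 2*(3/2 - sqrt(5)/2)*conj(-1/2 + sqrt(5)/2) + 2*(-3/2 + sqrt(5)/2)*conj(-1/2 + sqrt(5)/2) + 2*(sqrt(5)/2 + 3/2)*conj(-sqrt(5)/2 - 1/2) + 5*(0)*conj(0) + 5*(0)*conj(0)]
      = (1/20)[(8) + (-8) + (4 + 2*sqrt(5)) + (-4 + 2*sqrt(5)) + (4 - 2*sqrt(5)) + (-2*sqrt(5) - 4) + (0) + (0)] = 0/20 = 0
Hence the multiplicities are chi_3: 1, chi_4: 1, chi_7: 1. Dimension check: dim(chi_8)*dim(chi_5) = 2*2 = 4 and sum (mult * dim) = 1*1 + 1*1 + 1*2 = 4.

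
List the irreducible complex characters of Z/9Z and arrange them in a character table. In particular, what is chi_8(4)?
Character table of Z/9Z (irreps indexed chi_0,...,chi_8 with chi_k(m) = zeta_9^(k*m), zeta_9 = exp(2*pi*i/9)):
  irrep \ class  {0} (size 1)  {1} (size 1)    {2} (size 1)    {3} (size 1)    {4} (size 1)    {5} (size 1)    {6} (size 1)    {7} (size 1)    {8} (size 1)  
  chi_0          1             1               1               1               1               1               1               1               1             
  chi_1          1             exp(2*I*pi/9)   exp(4*I*pi/9)   exp(2*I*pi/3)   exp(8*I*pi/9)   exp(-8*I*pi/9)  exp(-2*I*pi/3)  exp(-4*I*pi/9)  exp(-2*I*pi/9)
  chi_2          1             exp(4*I*pi/9)   exp(8*I*pi/9)   exp(-2*I*pi/3)  exp(-2*I*pi/9)  exp(2*I*pi/9)   exp(2*I*pi/3)   exp(-8*I*pi/9)  exp(-4*I*pi/9)
  chi_3          1             exp(2*I*pi/3)   exp(-2*I*pi/3)  1               exp(2*I*pi/3)   exp(-2*I*pi/3)  1               exp(2*I*pi/3)   exp(-2*I*pi/3)
  chi_4          1             exp(8*I*pi/9)   exp(-2*I*pi/9)  exp(2*I*pi/3)   exp(-4*I*pi/9)  exp(4*I*pi/9)   exp(-2*I*pi/3)  exp(2*I*pi/9)   exp(-8*I*pi/9)
  chi_5          1             exp(-8*I*pi/9)  exp(2*I*pi/9)   exp(-2*I*pi/3)  exp(4*I*pi/9)   exp(-4*I*pi/9)  exp(2*I*pi/3)   exp(-2*I*pi/9)  exp(8*I*pi/9) 
  chi_6          1             exp(-2*I*pi/3)  exp(2*I*pi/3)   1               exp(-2*I*pi/3)  exp(2*I*pi/3)   1               exp(-2*I*pi/3)  exp(2*I*pi/3) 
  chi_7          1             exp(-4*I*pi/9)  exp(-8*I*pi/9)  exp(2*I*pi/3)   exp(2*I*pi/9)   exp(-2*I*pi/9)  exp(-2*I*pi/3)  exp(8*I*pi/9)   exp(4*I*pi/9) 
  chi_8          1             exp(-2*I*pi/9)  exp(-4*I*pi/9)  exp(-2*I*pi/3)  exp(-8*I*pi/9)  exp(8*I*pi/9)   exp(2*I*pi/3)   exp(4*I*pi/9)   exp(2*I*pi/9) 

Spot check: chi_8(4) = zeta_9^(8*4) = zeta_9^32 = exp(-8*I*pi/9).

Z/9Z is abelian, so all 9 irreducible complex representations are 1-dimensional. They are given by chi_k(m) = zeta_9^(k*m) for k = 0,...,8. Row orthogonality: sum_m chi_k(m) conj(chi_l(m)) = 9 * [k = l].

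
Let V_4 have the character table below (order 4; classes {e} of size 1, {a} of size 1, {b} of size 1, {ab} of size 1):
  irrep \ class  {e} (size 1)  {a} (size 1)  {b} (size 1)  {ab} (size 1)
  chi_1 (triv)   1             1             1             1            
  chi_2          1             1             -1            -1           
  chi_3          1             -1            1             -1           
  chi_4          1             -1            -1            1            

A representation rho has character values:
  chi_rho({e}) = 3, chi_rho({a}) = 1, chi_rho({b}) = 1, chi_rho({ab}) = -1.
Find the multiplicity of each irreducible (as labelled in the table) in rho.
Multiplicities: chi_1: 1, chi_2: 1, chi_3: 1, chi_4: 0.

Proof sketch: Use <chi_rho, chi> = (1/|G|) sum_C |C| * chi_rho(C) * conj(chi(C)) with |G| = 4 for each irreducible chi in the table:
  <chi_rho, chi_1> = (1/4)[1*(3)*conj(1) + 1*(1)*conj(1) + 1*(1)*conj(1) + 1*(-1)*conj(1)]
      = (1/4)[(3) + (1) + (1) + (-1)] = 4/4 = 1
  <chi_rho, chi_2> = (1/4)[1*(3)*conj(1) + 1*(1)*conj(1) + 1*(1)*conj(-1) + 1*(-1)*conj(-1)]
      = (1/4)[(3) + (1) + (-1) + (1)] = 4/4 = 1
  <chi_rho, chi_3> = (1/4)[1*(3)*conj(1) + 1*(1)*conj(-1) + 1*(1)*conj(1) + 1*(-1)*conj(-1)]
      = (1/4)[(3) + (-1) + (1) + (1)] = 4/4 = 1
  <chi_rho, chi_4> = (1/4)[1*(3)*conj(1) + 1*(1)*conj(-1) + 1*(1)*conj(-1) + 1*(-1)*conj(1)]
      = (1/4)[(3) + (-1) + (-1) + (-1)] = 0/4 = 0
Dimension check: dim(rho) = sum (mult * dim) = 1*1 + 1*1 + 1*1 + 0*1 = 3 = chi_rho(e) = 3.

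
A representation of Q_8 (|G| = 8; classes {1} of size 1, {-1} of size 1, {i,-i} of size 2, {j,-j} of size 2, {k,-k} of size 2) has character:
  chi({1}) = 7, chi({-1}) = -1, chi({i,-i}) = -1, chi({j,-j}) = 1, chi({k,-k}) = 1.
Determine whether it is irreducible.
Not irreducible (reducible): <chi, chi> = 7 > 1.

Argument: <chi, chi> = (1/|G|) sum_C |C| * |chi(C)|^2 = (1/8)[1*|7|^2 + 1*|-1|^2 + 2*|-1|^2 + 2*|1|^2 + 2*|1|^2]
  = (1/8)[(49) + (1) + (2) + (2) + (2)] = 56/8 = 7.
A character is irreducible iff <chi, chi> = 1, so this representation is reducible.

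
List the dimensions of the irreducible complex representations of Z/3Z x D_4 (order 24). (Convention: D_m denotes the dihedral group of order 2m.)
Dimensions: 1, 1, 1, 1, 1, 1, 1, 1, 1, 1, 1, 1, 2, 2, 2

Details: There are 15 irreducibles (= number of conjugacy classes). Their dimensions d_i satisfy sum d_i^2 = |G| = 24: 1 + 1 + 1 + 1 + 1 + 1 + 1 + 1 + 1 + 1 + 1 + 1 + 4 + 4 + 4 = 24. (For the product with Z/3Z: each of the 3 1-dim characters of Z/3Z tensors with each irrep of D_4, giving 3 copies of each D_4-dimension.)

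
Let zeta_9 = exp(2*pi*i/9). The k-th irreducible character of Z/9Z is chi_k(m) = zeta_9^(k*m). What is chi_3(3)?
chi_3(3) = zeta_9^9 = 1

Details: chi_3(3) = zeta_9^(3*3) = zeta_9^9. Since zeta_9^9 = 1, this equals zeta_9^0 = exp(2*pi*i*0/9) = 1.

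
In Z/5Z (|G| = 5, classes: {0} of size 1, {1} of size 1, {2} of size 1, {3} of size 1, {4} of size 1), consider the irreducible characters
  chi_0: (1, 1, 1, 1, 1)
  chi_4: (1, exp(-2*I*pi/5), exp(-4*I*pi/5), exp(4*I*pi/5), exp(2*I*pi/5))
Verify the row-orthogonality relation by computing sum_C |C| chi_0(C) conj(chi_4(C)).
Sum = 0; so <chi_0, chi_4> = 0 (distinct irreducibles are orthogonal).

Explanation: Compute term by term over conjugacy classes (|C| * chi_0(C) * conj(chi_4(C))):
  1*(1)*conj(1) + 1*(1)*conj(exp(-2*I*pi/5)) + 1*(1)*conj(exp(-4*I*pi/5)) + 1*(1)*conj(exp(4*I*pi/5)) + 1*(1)*conj(exp(2*I*pi/5))
  = (1) + (exp(2*I*pi/5)) + (exp(4*I*pi/5)) + (exp(-4*I*pi/5)) + (exp(-2*I*pi/5))
  = 0.
(Exp terms are combined using exp(i*s)*conj(exp(i*t)) = exp(i*(s-t)), and sums of them are collapsed using the identity that for every m > 1 the m distinct m-th roots of unity sum to 0, e.g. 1 + exp(2*I*pi/3) + exp(-2*I*pi/3) = 0.)
Dividing by |G| = 5 gives 0/5 = 0, matching the row-orthogonality relation <chi_0, chi_4> = [chi_0 = chi_4].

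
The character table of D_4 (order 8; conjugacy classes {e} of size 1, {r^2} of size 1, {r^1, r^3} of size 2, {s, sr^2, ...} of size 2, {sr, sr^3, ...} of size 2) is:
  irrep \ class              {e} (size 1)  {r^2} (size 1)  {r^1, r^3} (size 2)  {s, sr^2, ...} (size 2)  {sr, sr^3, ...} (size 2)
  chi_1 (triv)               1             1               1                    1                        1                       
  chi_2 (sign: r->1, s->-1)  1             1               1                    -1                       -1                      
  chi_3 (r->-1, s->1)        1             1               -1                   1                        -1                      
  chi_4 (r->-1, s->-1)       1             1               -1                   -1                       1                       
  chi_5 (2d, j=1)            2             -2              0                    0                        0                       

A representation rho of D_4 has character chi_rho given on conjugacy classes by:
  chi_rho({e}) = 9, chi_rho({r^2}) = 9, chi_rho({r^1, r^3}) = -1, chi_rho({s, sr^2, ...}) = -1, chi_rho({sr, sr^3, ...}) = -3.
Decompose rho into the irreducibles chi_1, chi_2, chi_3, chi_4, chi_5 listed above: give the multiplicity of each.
Multiplicities: chi_1: 1, chi_2: 3, chi_3: 3, chi_4: 2, chi_5: 0.

Use <chi_rho, chi> = (1/|G|) sum_C |C| * chi_rho(C) * conj(chi(C)) with |G| = 8 for each irreducible chi in the table:
  <chi_rho, chi_1> = (1/8)[1*(9)*conj(1) + 1*(9)*conj(1) + 2*(-1)*conj(1) + 2*(-1)*conj(1) + 2*(-3)*conj(1)]
      = (1/8)[(9) + (9) + (-2) + (-2) + (-6)] = 8/8 = 1
  <chi_rho, chi_2> = (1/8)[1*(9)*conj(1) + 1*(9)*conj(1) + 2*(-1)*conj(1) + 2*(-1)*conj(-1) + 2*(-3)*conj(-1)]
      = (1/8)[(9) + (9) + (-2) + (2) + (6)] = 24/8 = 3
  <chi_rho, chi_3> = (1/8)[1*(9)*conj(1) + 1*(9)*conj(1) + 2*(-1)*conj(-1) + 2*(-1)*conj(1) + 2*(-3)*conj(-1)]
      = (1/8)[(9) + (9) + (2) + (-2) + (6)] = 24/8 = 3
  <chi_rho, chi_4> = (1/8)[1*(9)*conj(1) + 1*(9)*conj(1) + 2*(-1)*conj(-1) + 2*(-1)*conj(-1) + 2*(-3)*conj(1)]
      = (1/8)[(9) + (9) + (2) + (2) + (-6)] = 16/8 = 2
  <chi_rho, chi_5> = (1/8)[1*(9)*conj(2) + 1*(9)*conj(-2) + 2*(-1)*conj(0) + 2*(-1)*conj(0) + 2*(-3)*conj(0)]
      = (1/8)[(18) + (-18) + (0) + (0) + (0)] = 0/8 = 0
Dimension check: dim(rho) = sum (mult * dim) = 1*1 + 3*1 + 3*1 + 2*1 + 0*2 = 9 = chi_rho(e) = 9.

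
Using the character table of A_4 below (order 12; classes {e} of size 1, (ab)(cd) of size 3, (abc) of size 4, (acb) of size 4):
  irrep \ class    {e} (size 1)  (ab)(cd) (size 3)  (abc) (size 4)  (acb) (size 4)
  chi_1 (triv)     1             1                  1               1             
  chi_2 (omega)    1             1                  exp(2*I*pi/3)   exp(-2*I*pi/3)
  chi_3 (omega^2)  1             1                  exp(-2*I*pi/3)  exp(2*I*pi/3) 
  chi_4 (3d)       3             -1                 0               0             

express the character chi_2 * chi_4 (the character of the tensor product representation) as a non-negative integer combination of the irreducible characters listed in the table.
chi_2 tensor chi_4 = chi_4 (all other irreducibles have multiplicity 0).

Details: The character of a tensor product is the pointwise product (chi_2 * chi_4)(C) = chi_2(C) * chi_4(C):
  {e}: (1)*(3), (ab)(cd): (1)*(-1), (abc): (exp(2*I*pi/3))*(0), (acb): (exp(-2*I*pi/3))*(0)
so (chi_2 * chi_4) takes values
  {e} -> 3, (ab)(cd) -> -1, (abc) -> 0, (acb) -> 0.
Now take the inner product of this character with each irreducible chi from the table, <chi_2*chi_4, chi> = (1/12) sum_C |C| (chi_2*chi_4)(C) conj(chi(C)):
  <chi_2*chi_4, chi_1> = (1/12)[1*(3)*conj(1) + 3*(-1)*conj(1) + 4*(0)*conj(1) + 4*(0)*conj(1)]
      = (1/12)[(3) + (-3) + (0) + (0)] = 0/12 = 0
  <chi_2*chi_4, chi_2> = (1/12)[1*(3)*conj(1) + 3*(-1)*conj(1) + 4*(0)*conj(exp(2*I*pi/3)) + 4*(0)*conj(exp(-2*I*pi/3))]
      = (1/12)[(3) + (-3) + (0) + (0)] = 0/12 = 0
  <chi_2*chi_4, chi_3> = (1/12)[1*(3)*conj(1) + 3*(-1)*conj(1) + 4*(0)*conj(exp(-2*I*pi/3)) + 4*(0)*conj(exp(2*I*pi/3))]
      = (1/12)[(3) + (-3) + (0) + (0)] = 0/12 = 0
  <chi_2*chi_4, chi_4> = (1/12)[1*(3)*conj(3) + 3*(-1)*conj(-1) + 4*(0)*conj(0) + 4*(0)*conj(0)]
      = (1/12)[(9) + (3) + (0) + (0)] = 12/12 = 1
(Exp terms are combined using exp(i*s)*conj(exp(i*t)) = exp(i*(s-t)), and sums of them are collapsed using the identity that for every m > 1 the m distinct m-th roots of unity sum to 0, e.g. 1 + exp(2*I*pi/3) + exp(-2*I*pi/3) = 0.)
Hence the multiplicities are chi_4: 1. Dimension check: dim(chi_2)*dim(chi_4) = 1*3 = 3 and sum (mult * dim) = 1*3 = 3.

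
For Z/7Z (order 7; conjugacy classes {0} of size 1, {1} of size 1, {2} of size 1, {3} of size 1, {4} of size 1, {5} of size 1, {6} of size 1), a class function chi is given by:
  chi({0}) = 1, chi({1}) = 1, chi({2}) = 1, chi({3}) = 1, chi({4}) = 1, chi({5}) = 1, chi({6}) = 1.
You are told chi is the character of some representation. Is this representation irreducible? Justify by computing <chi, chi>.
Irreducible: <chi, chi> = 1.

Explanation: <chi, chi> = (1/|G|) sum_C |C| * |chi(C)|^2 = (1/7)[1*|1|^2 + 1*|1|^2 + 1*|1|^2 + 1*|1|^2 + 1*|1|^2 + 1*|1|^2 + 1*|1|^2]
  = (1/7)[(1) + (1) + (1) + (1) + (1) + (1) + (1)] = 7/7 = 1.
(Exp terms are combined using exp(i*s)*conj(exp(i*t)) = exp(i*(s-t)), and sums of them are collapsed using the identity that for every m > 1 the m distinct m-th roots of unity sum to 0, e.g. 1 + exp(2*I*pi/3) + exp(-2*I*pi/3) = 0.)
A character is irreducible iff <chi, chi> = 1, so this representation is irreducible.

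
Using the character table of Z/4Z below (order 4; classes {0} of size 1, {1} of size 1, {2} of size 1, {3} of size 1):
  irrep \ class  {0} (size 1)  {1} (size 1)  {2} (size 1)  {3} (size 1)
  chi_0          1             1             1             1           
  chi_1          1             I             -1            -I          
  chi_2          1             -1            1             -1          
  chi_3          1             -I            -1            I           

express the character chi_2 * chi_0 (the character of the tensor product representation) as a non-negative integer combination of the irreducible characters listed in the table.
chi_2 tensor chi_0 = chi_2 (all other irreducibles have multiplicity 0).

Why: The character of a tensor product is the pointwise product (chi_2 * chi_0)(C) = chi_2(C) * chi_0(C):
  {0}: (1)*(1), {1}: (-1)*(1), {2}: (1)*(1), {3}: (-1)*(1)
so (chi_2 * chi_0) takes values
  {0} -> 1, {1} -> -1, {2} -> 1, {3} -> -1.
Now take the inner product of this character with each irreducible chi from the table, <chi_2*chi_0, chi> = (1/4) sum_C |C| (chi_2*chi_0)(C) conj(chi(C)):
  <chi_2*chi_0, chi_0> = (1/4)[1*(1)*conj(1) + 1*(-1)*conj(1) + 1*(1)*conj(1) + 1*(-1)*conj(1)]
      = (1/4)[(1) + (-1) + (1) + (-1)] = 0/4 = 0
  <chi_2*chi_0, chi_1> = (1/4)[1*(1)*conj(1) + 1*(-1)*conj(I) + 1*(1)*conj(-1) + 1*(-1)*conj(-I)]
      = (1/4)[(1) + (I) + (-1) + (-I)] = 0/4 = 0
  <chi_2*chi_0, chi_2> = (1/4)[1*(1)*conj(1) + 1*(-1)*conj(-1) + 1*(1)*conj(1) + 1*(-1)*conj(-1)]
      = (1/4)[(1) + (1) + (1) + (1)] = 4/4 = 1
  <chi_2*chi_0, chi_3> = (1/4)[1*(1)*conj(1) + 1*(-1)*conj(-I) + 1*(1)*conj(-1) + 1*(-1)*conj(I)]
      = (1/4)[(1) + (-I) + (-1) + (I)] = 0/4 = 0
(Exp terms are combined using exp(i*s)*conj(exp(i*t)) = exp(i*(s-t)), and sums of them are collapsed using the identity that for every m > 1 the m distinct m-th roots of unity sum to 0, e.g. 1 + exp(2*I*pi/3) + exp(-2*I*pi/3) = 0.)
Hence the multiplicities are chi_2: 1. Dimension check: dim(chi_2)*dim(chi_0) = 1*1 = 1 and sum (mult * dim) = 1*1 = 1.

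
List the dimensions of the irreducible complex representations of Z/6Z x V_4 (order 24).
Dimensions: 1, 1, 1, 1, 1, 1, 1, 1, 1, 1, 1, 1, 1, 1, 1, 1, 1, 1, 1, 1, 1, 1, 1, 1

Proof sketch: There are 24 irreducibles (= number of conjugacy classes). Their dimensions d_i satisfy sum d_i^2 = |G| = 24: 1 + 1 + 1 + 1 + 1 + 1 + 1 + 1 + 1 + 1 + 1 + 1 + 1 + 1 + 1 + 1 + 1 + 1 + 1 + 1 + 1 + 1 + 1 + 1 = 24. (For the product with Z/6Z: each of the 6 1-dim characters of Z/6Z tensors with each irrep of V_4, giving 6 copies of each V_4-dimension.)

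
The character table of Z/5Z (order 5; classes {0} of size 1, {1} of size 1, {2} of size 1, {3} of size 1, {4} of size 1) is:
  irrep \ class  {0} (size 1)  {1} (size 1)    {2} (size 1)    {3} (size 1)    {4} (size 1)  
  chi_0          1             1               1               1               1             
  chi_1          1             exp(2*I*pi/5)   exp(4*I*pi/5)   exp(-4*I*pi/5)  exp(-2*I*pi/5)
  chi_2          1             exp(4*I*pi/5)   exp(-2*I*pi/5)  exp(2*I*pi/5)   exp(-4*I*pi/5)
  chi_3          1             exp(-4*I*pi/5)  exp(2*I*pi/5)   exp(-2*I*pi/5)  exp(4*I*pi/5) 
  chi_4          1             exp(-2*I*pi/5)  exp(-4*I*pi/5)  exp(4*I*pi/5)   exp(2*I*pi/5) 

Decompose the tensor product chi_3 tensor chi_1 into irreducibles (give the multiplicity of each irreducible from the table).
chi_3 tensor chi_1 = chi_4 (all other irreducibles have multiplicity 0).

Solution. The character of a tensor product is the pointwise product (chi_3 * chi_1)(C) = chi_3(C) * chi_1(C):
  {0}: (1)*(1), {1}: (exp(-4*I*pi/5))*(exp(2*I*pi/5)), {2}: (exp(2*I*pi/5))*(exp(4*I*pi/5)), {3}: (exp(-2*I*pi/5))*(exp(-4*I*pi/5)), {4}: (exp(4*I*pi/5))*(exp(-2*I*pi/5))
so (chi_3 * chi_1) takes values
  {0} -> 1, {1} -> exp(-2*I*pi/5), {2} -> exp(-4*I*pi/5), {3} -> exp(4*I*pi/5), {4} -> exp(2*I*pi/5).
Now take the inner product of this character with each irreducible chi from the table, <chi_3*chi_1, chi> = (1/5) sum_C |C| (chi_3*chi_1)(C) conj(chi(C)):
  <chi_3*chi_1, chi_0> = (1/5)[1*(1)*conj(1) + 1*(exp(-2*I*pi/5))*conj(1) + 1*(exp(-4*I*pi/5))*conj(1) + 1*(exp(4*I*pi/5))*conj(1) + 1*(exp(2*I*pi/5))*conj(1)]
      = (1/5)[(1) + (exp(-2*I*pi/5)) + (exp(-4*I*pi/5)) + (exp(4*I*pi/5)) + (exp(2*I*pi/5))] = 0/5 = 0
  <chi_3*chi_1, chi_1> = (1/5)[1*(1)*conj(1) + 1*(exp(-2*I*pi/5))*conj(exp(2*I*pi/5)) + 1*(exp(-4*I*pi/5))*conj(exp(4*I*pi/5)) + 1*(exp(4*I*pi/5))*conj(exp(-4*I*pi/5)) + 1*(exp(2*I*pi/5))*conj(exp(-2*I*pi/5))]
      = (1/5)[(1) + (exp(-4*I*pi/5)) + (exp(2*I*pi/5)) + (exp(-2*I*pi/5)) + (exp(4*I*pi/5))] = 0/5 = 0
  <chi_3*chi_1, chi_2> = (1/5)[1*(1)*conj(1) + 1*(exp(-2*I*pi/5))*conj(exp(4*I*pi/5)) + 1*(exp(-4*I*pi/5))*conj(exp(-2*I*pi/5)) + 1*(exp(4*I*pi/5))*conj(exp(2*I*pi/5)) + 1*(exp(2*I*pi/5))*conj(exp(-4*I*pi/5))]
      = (1/5)[(1) + (exp(4*I*pi/5)) + (exp(-2*I*pi/5)) + (exp(2*I*pi/5)) + (exp(-4*I*pi/5))] = 0/5 = 0
  <chi_3*chi_1, chi_3> = (1/5)[1*(1)*conj(1) + 1*(exp(-2*I*pi/5))*conj(exp(-4*I*pi/5)) + 1*(exp(-4*I*pi/5))*conj(exp(2*I*pi/5)) + 1*(exp(4*I*pi/5))*conj(exp(-2*I*pi/5)) + 1*(exp(2*I*pi/5))*conj(exp(4*I*pi/5))]
      = (1/5)[(1) + (exp(2*I*pi/5)) + (exp(4*I*pi/5)) + (exp(-4*I*pi/5)) + (exp(-2*I*pi/5))] = 0/5 = 0
  <chi_3*chi_1, chi_4> = (1/5)[1*(1)*conj(1) + 1*(exp(-2*I*pi/5))*conj(exp(-2*I*pi/5)) + 1*(exp(-4*I*pi/5))*conj(exp(-4*I*pi/5)) + 1*(exp(4*I*pi/5))*conj(exp(4*I*pi/5)) + 1*(exp(2*I*pi/5))*conj(exp(2*I*pi/5))]
      = (1/5)[(1) + (1) + (1) + (1) + (1)] = 5/5 = 1
(Exp terms are combined using exp(i*s)*conj(exp(i*t)) = exp(i*(s-t)), and sums of them are collapsed using the identity that for every m > 1 the m distinct m-th roots of unity sum to 0, e.g. 1 + exp(2*I*pi/3) + exp(-2*I*pi/3) = 0.)
Hence the multiplicities are chi_4: 1. Dimension check: dim(chi_3)*dim(chi_1) = 1*1 = 1 and sum (mult * dim) = 1*1 = 1.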